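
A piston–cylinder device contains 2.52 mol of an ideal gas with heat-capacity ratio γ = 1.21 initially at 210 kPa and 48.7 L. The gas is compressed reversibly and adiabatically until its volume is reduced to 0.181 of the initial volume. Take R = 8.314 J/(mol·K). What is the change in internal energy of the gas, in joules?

T₁ = P₁V₁/(nR) = 210×48.7/(2.52×8.314) = 488 K.
Adiabatic: TV^(γ−1) = const ⇒ T₂ = 488×(5.52)^0.210 = 699 K; PV^γ = const ⇒ P₂ = 1660 kPa.
For an ideal gas ΔU = nCvΔT with Cv = R/(γ−1) = 39.6 J/(mol·K).
ΔU = 2.52×39.6×(699−488) = 21000 J.

21000 J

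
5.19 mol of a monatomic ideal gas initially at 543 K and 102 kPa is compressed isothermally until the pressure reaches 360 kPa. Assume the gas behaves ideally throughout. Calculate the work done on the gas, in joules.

V₁ = nRT₁/P₁ = 5.19×8.314×543/102 = 230 L.
Isothermal: T stays 543 K; PV = const ⇒ V₂ = 65.1 L, P₂ = 360 kPa.
W = nRT ln(V₂/V₁) = 5.19×8.314×543×ln(0.283) = -29500 J.
Work done on the gas = −W_by = 29500 J.

29500 J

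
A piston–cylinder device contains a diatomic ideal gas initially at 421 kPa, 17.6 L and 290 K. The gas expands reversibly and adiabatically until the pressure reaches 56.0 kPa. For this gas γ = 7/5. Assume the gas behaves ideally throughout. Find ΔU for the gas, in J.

n = P₁V₁/(RT₁) = 421×17.6/(8.314×290) = 3.07 mol.
Adiabatic: T₂/T₁ = (P₂/P₁)^((γ−1)/γ) ⇒ T₂ = 290×(0.133)^0.286 = 163 K; V₂ = 74.4 L.
For an ideal gas ΔU = nCvΔT with Cv = (5/2)R = 20.8 J/(mol·K).
ΔU = 3.07×20.8×(163−290) = -8110 J.

-8110 J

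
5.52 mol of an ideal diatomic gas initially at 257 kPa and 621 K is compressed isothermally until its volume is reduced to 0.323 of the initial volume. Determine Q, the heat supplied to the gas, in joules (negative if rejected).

V₁ = nRT₁/P₁ = 5.52×8.314×621/257 = 111 L.
Isothermal: T stays 621 K; PV = const ⇒ V₂ = 35.8 L, P₂ = 796 kPa.
ΔU = 0 (ideal gas, T constant).
W = nRT ln(V₂/V₁) = 5.52×8.314×621×ln(0.323) = -32200 J.
Q = ΔU + W = -32200 J.

-32200 J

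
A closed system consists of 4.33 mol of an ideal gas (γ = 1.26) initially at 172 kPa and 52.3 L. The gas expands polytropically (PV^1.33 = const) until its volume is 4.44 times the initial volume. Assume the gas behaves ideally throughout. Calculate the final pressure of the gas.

T₁ = P₁V₁/(nR) = 172×52.3/(4.33×8.314) = 250 K.
Polytropic n=1.33: T₂ = T₁(V₁/V₂)^(n−1) = 250×(0.225)^0.33 = 153 K; P₂ = P₁(V₁/V₂)^n = 23.7 kPa.

23.7 kPa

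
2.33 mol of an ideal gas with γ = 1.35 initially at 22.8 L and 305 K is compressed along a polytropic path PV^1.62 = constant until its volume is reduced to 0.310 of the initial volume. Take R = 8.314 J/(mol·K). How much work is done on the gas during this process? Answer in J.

P₁ = nRT₁/V₁ = 2.33×8.314×305/22.8 = 259 kPa.
Polytropic n=1.62: T₂ = T₁(V₁/V₂)^(n−1) = 305×(3.23)^0.62 = 630 K; P₂ = P₁(V₁/V₂)^n = 1730 kPa.
W = (P₁V₁−P₂V₂)/(n−1) = (259×22.8−1730×7.07)/0.62 = -10200 J.
Work done on the gas = −W_by = 10200 J.

10200 J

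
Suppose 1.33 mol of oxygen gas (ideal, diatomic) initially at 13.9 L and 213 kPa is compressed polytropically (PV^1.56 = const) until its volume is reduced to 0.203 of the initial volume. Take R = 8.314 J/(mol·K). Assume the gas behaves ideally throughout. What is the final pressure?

T₁ = P₁V₁/(nR) = 213×13.9/(1.33×8.314) = 268 K.
Polytropic n=1.56: T₂ = T₁(V₁/V₂)^(n−1) = 268×(4.93)^0.56 = 654 K; P₂ = P₁(V₁/V₂)^n = 2560 kPa.

2560 kPa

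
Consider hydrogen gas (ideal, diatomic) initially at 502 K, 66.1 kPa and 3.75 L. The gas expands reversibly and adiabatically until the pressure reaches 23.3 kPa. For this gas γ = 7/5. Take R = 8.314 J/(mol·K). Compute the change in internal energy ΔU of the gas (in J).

n = P₁V₁/(RT₁) = 66.1×3.75/(8.314×502) = 0.0594 mol.
Adiabatic: T₂/T₁ = (P₂/P₁)^((γ−1)/γ) ⇒ T₂ = 502×(0.352)^0.286 = 373 K; V₂ = 7.90 L.
For an ideal gas ΔU = nCvΔT with Cv = (5/2)R = 20.8 J/(mol·K).
ΔU = 0.0594×20.8×(373−502) = -160 J.

-160 J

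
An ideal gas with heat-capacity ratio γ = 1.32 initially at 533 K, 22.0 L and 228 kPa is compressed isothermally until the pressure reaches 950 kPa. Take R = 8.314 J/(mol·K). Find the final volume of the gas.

5.28 L

Isothermal: T stays 533 K; PV = const ⇒ V₂ = 5.28 L, P₂ = 950 kPa.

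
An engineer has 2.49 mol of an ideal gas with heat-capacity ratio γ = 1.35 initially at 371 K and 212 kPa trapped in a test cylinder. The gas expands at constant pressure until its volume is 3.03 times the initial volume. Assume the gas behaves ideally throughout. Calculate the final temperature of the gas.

V₁ = nRT₁/P₁ = 2.49×8.314×371/212 = 36.2 L.
Isobaric: P stays 212 kPa; V/T = const ⇒ T₂ = 1120 K, V₂ = 110 L.

1120 K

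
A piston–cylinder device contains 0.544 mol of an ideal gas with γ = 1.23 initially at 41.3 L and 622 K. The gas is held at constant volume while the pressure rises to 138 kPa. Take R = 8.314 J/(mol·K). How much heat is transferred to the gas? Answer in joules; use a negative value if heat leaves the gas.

12500 J

P₁ = nRT₁/V₁ = 0.544×8.314×622/41.3 = 68.1 kPa.
Isochoric: V stays 41.3 L; P/T = const ⇒ T₂ = 1260 K, P₂ = 138 kPa.
W = 0 (no volume change).
ΔU = nCvΔT = 0.544×36.1×(1260−622) = 12500 J.
Q = ΔU = 12500 J.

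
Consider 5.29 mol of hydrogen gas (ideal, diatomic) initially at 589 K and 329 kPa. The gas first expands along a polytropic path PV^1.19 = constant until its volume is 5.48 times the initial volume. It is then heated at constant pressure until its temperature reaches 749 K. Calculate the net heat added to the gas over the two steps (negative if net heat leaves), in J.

69400 J

V₁ = nRT₁/P₁ = 5.29×8.314×589/329 = 78.7 L.
Step 1 — Polytropic n=1.19: T₂ = T₁(V₁/V₂)^(n−1) = 589×(0.182)^0.19 = 426 K; P₂ = P₁(V₁/V₂)^n = 43.5 kPa.
W = (P₁V₁−P₂V₂)/(n−1) = (329×78.7−43.5×431)/0.19 = 37700 J.
ΔU = nCvΔT = 5.29×20.8×(426−589) = -17900 J.
Q = ΔU + W = 19800 J.
State after step 1: P = 43.5 kPa, V = 431 L, T = 426 K.
Step 2 — Isobaric: P stays 43.5 kPa; V/T = const ⇒ T₂ = 749 K, V₂ = 758 L.
W = PΔV = 43.5×(758−431) kPa·L = 14200 J.
ΔU = nCvΔT = 5.29×20.8×(749−426) = 35500 J.
Q = ΔU + W = nCpΔT = 49700 J.
Net over both steps: W = 51800 J, Q = 69400 J, ΔU = 17600 J.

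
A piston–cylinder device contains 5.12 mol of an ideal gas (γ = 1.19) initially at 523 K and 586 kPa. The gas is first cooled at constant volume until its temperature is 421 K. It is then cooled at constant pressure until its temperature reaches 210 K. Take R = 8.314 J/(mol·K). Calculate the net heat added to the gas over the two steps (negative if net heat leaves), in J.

V₁ = nRT₁/P₁ = 5.12×8.314×523/586 = 38.0 L.
Step 1 — Isochoric: V stays 38.0 L; P/T = const ⇒ T₂ = 421 K, P₂ = 472 kPa.
W = 0 (no volume change).
ΔU = nCvΔT = 5.12×43.8×(421−523) = -22900 J.
Q = ΔU = -22900 J.
State after step 1: P = 472 kPa, V = 38.0 L, T = 421 K.
Step 2 — Isobaric: P stays 472 kPa; V/T = const ⇒ T₂ = 210 K, V₂ = 19.0 L.
W = PΔV = 472×(19.0−38.0) kPa·L = -8980 J.
ΔU = nCvΔT = 5.12×43.8×(210−421) = -47300 J.
Q = ΔU + W = nCpΔT = -56300 J.
Net over both steps: W = -8980 J, Q = -79100 J, ΔU = -70100 J.

-79100 J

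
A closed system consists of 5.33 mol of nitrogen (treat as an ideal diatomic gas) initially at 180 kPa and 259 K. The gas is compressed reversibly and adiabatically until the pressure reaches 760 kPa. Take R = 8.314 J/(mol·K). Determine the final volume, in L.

V₁ = nRT₁/P₁ = 5.33×8.314×259/180 = 63.8 L.
Adiabatic: T₂/T₁ = (P₂/P₁)^((γ−1)/γ) ⇒ T₂ = 259×(4.22)^0.286 = 391 K; V₂ = 22.8 L.

22.8 L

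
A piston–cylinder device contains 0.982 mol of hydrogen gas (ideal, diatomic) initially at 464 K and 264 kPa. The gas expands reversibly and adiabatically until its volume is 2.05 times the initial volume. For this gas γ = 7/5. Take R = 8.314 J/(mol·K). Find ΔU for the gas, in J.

-2360 J

V₁ = nRT₁/P₁ = 0.982×8.314×464/264 = 14.3 L.
Adiabatic: TV^(γ−1) = const ⇒ T₂ = 464×(0.488)^0.400 = 348 K; PV^γ = const ⇒ P₂ = 96.6 kPa.
For an ideal gas ΔU = nCvΔT with Cv = (5/2)R = 20.8 J/(mol·K).
ΔU = 0.982×20.8×(348−464) = -2360 J.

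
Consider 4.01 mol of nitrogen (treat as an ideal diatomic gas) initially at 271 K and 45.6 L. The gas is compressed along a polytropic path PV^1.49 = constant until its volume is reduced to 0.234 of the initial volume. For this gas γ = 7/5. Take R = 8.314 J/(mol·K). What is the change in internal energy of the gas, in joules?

23400 J

P₁ = nRT₁/V₁ = 4.01×8.314×271/45.6 = 198 kPa.
Polytropic n=1.49: T₂ = T₁(V₁/V₂)^(n−1) = 271×(4.27)^0.49 = 552 K; P₂ = P₁(V₁/V₂)^n = 1730 kPa.
For an ideal gas ΔU = nCvΔT with Cv = (5/2)R = 20.8 J/(mol·K).
ΔU = 4.01×20.8×(552−271) = 23400 J.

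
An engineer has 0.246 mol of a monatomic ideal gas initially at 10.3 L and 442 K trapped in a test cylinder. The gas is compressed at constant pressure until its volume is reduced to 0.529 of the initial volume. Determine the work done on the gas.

P₁ = nRT₁/V₁ = 0.246×8.314×442/10.3 = 87.8 kPa.
Isobaric: P stays 87.8 kPa; V/T = const ⇒ T₂ = 234 K, V₂ = 5.45 L.
W = PΔV = 87.8×(5.45−10.3) kPa·L = -426 J.
Work done on the gas = −W_by = 426 J.

426 J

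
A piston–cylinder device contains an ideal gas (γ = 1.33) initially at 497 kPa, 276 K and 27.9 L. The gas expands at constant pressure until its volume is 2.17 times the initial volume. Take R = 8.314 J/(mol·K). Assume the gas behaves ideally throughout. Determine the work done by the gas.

16200 J

n = P₁V₁/(RT₁) = 497×27.9/(8.314×276) = 6.04 mol.
Isobaric: P stays 497 kPa; V/T = const ⇒ T₂ = 599 K, V₂ = 60.5 L.
W = PΔV = 497×(60.5−27.9) kPa·L = 16200 J.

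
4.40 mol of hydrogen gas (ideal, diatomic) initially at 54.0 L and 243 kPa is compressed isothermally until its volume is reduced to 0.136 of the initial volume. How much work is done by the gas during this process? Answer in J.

T₁ = P₁V₁/(nR) = 243×54.0/(4.40×8.314) = 359 K.
Isothermal: T stays 359 K; PV = const ⇒ V₂ = 7.34 L, P₂ = 1790 kPa.
W = nRT ln(V₂/V₁) = 4.40×8.314×359×ln(0.136) = -26200 J.

-26200 J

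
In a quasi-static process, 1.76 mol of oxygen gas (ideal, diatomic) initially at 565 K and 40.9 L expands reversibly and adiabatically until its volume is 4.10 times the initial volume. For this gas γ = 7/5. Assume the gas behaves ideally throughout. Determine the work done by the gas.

8910 J

P₁ = nRT₁/V₁ = 1.76×8.314×565/40.9 = 202 kPa.
Adiabatic: TV^(γ−1) = const ⇒ T₂ = 565×(0.244)^0.400 = 321 K; PV^γ = const ⇒ P₂ = 28.0 kPa.
ΔU = nCvΔT = 1.76×20.8×(321−565) = -8910 J.
Q = 0 for an adiabatic process, so W = −ΔU = 8910 J.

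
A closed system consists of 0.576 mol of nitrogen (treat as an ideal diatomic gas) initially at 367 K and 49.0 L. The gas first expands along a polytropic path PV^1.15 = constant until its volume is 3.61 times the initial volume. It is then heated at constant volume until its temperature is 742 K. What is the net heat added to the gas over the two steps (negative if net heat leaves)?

6540 J

P₁ = nRT₁/V₁ = 0.576×8.314×367/49.0 = 35.9 kPa.
Step 1 — Polytropic n=1.15: T₂ = T₁(V₁/V₂)^(n−1) = 367×(0.277)^0.15 = 303 K; P₂ = P₁(V₁/V₂)^n = 8.20 kPa.
W = (P₁V₁−P₂V₂)/(n−1) = (35.9×49.0−8.20×177)/0.15 = 2050 J.
ΔU = nCvΔT = 0.576×20.8×(303−367) = -770 J.
Q = ΔU + W = 1280 J.
State after step 1: P = 8.20 kPa, V = 177 L, T = 303 K.
Step 2 — Isochoric: V stays 177 L; P/T = const ⇒ T₂ = 742 K, P₂ = 20.1 kPa.
W = 0 (no volume change).
ΔU = nCvΔT = 0.576×20.8×(742−303) = 5260 J.
Q = ΔU = 5260 J.
Net over both steps: W = 2050 J, Q = 6540 J, ΔU = 4490 J.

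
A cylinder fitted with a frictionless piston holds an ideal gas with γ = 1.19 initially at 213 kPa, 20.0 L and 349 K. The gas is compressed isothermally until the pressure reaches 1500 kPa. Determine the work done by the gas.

n = P₁V₁/(RT₁) = 213×20.0/(8.314×349) = 1.47 mol.
Isothermal: T stays 349 K; PV = const ⇒ V₂ = 2.84 L, P₂ = 1500 kPa.
W = nRT ln(V₂/V₁) = 1.47×8.314×349×ln(0.142) = -8320 J.

-8320 J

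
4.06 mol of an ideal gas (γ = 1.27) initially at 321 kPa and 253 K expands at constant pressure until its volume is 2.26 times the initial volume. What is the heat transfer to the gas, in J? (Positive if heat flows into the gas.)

V₁ = nRT₁/P₁ = 4.06×8.314×253/321 = 26.6 L.
Isobaric: P stays 321 kPa; V/T = const ⇒ T₂ = 572 K, V₂ = 60.1 L.
W = PΔV = 321×(60.1−26.6) kPa·L = 10800 J.
ΔU = nCvΔT = 4.06×30.8×(572−253) = 39900 J.
Q = ΔU + W = nCpΔT = 50600 J.

50600 J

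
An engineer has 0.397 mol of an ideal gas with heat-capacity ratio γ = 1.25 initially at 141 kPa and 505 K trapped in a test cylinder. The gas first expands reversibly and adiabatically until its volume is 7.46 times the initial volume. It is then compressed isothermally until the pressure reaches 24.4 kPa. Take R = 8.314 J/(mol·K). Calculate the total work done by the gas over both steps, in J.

V₁ = nRT₁/P₁ = 0.397×8.314×505/141 = 11.8 L.
Step 1 — Adiabatic: TV^(γ−1) = const ⇒ T₂ = 505×(0.134)^0.250 = 306 K; PV^γ = const ⇒ P₂ = 11.4 kPa.
ΔU = nCvΔT = 0.397×33.3×(306−505) = -2630 J.
Q = 0 for an adiabatic process, so W = −ΔU = 2630 J.
State after step 1: P = 11.4 kPa, V = 88.2 L, T = 306 K.
Step 2 — Isothermal: T stays 306 K; PV = const ⇒ V₂ = 41.3 L, P₂ = 24.4 kPa.
ΔU = 0 (ideal gas, T constant).
W = nRT ln(V₂/V₁) = 0.397×8.314×306×ln(0.469) = -764 J.
Q = ΔU + W = -764 J.
Net over both steps: W = 1870 J, Q = -764 J, ΔU = -2630 J.

1870 J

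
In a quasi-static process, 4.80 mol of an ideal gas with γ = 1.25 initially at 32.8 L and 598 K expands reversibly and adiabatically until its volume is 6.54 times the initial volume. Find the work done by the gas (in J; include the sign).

35800 J

P₁ = nRT₁/V₁ = 4.80×8.314×598/32.8 = 728 kPa.
Adiabatic: TV^(γ−1) = const ⇒ T₂ = 598×(0.153)^0.250 = 374 K; PV^γ = const ⇒ P₂ = 69.6 kPa.
ΔU = nCvΔT = 4.80×33.3×(374−598) = -35800 J.
Q = 0 for an adiabatic process, so W = −ΔU = 35800 J.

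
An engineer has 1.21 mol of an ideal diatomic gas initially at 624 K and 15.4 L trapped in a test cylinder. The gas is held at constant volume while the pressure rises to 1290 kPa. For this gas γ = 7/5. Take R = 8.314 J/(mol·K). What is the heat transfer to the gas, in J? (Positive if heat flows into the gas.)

34000 J

P₁ = nRT₁/V₁ = 1.21×8.314×624/15.4 = 408 kPa.
Isochoric: V stays 15.4 L; P/T = const ⇒ T₂ = 1970 K, P₂ = 1290 kPa.
W = 0 (no volume change).
ΔU = nCvΔT = 1.21×20.8×(1970−624) = 34000 J.
Q = ΔU = 34000 J.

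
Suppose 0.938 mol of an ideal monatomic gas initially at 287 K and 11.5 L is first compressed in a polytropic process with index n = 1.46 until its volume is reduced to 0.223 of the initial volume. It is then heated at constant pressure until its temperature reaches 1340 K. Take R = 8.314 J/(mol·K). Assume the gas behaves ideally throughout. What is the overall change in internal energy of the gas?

12300 J

P₁ = nRT₁/V₁ = 0.938×8.314×287/11.5 = 195 kPa.
Step 1 — Polytropic n=1.46: T₂ = T₁(V₁/V₂)^(n−1) = 287×(4.48)^0.46 = 572 K; P₂ = P₁(V₁/V₂)^n = 1740 kPa.
W = (P₁V₁−P₂V₂)/(n−1) = (195×11.5−1740×2.56)/0.46 = -4840 J.
ΔU = nCvΔT = 0.938×12.5×(572−287) = 3340 J.
Q = ΔU + W = -1500 J.
State after step 1: P = 1740 kPa, V = 2.56 L, T = 572 K.
Step 2 — Isobaric: P stays 1740 kPa; V/T = const ⇒ T₂ = 1340 K, V₂ = 6.00 L.
W = PΔV = 1740×(6.00−2.56) kPa·L = 5990 J.
ΔU = nCvΔT = 0.938×12.5×(1340−572) = 8980 J.
Q = ΔU + W = nCpΔT = 15000 J.
Net over both steps: W = 1150 J, Q = 13500 J, ΔU = 12300 J.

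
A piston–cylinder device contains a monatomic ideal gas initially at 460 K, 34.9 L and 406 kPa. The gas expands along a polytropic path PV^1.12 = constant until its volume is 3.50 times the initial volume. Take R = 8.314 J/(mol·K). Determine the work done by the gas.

16500 J

n = P₁V₁/(RT₁) = 406×34.9/(8.314×460) = 3.70 mol.
Polytropic n=1.12: T₂ = T₁(V₁/V₂)^(n−1) = 460×(0.286)^0.12 = 396 K; P₂ = P₁(V₁/V₂)^n = 99.8 kPa.
W = (P₁V₁−P₂V₂)/(n−1) = (406×34.9−99.8×122)/0.12 = 16500 J.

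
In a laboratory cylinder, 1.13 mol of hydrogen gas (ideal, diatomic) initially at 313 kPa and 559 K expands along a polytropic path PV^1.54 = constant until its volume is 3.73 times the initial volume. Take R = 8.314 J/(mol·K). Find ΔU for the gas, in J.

V₁ = nRT₁/P₁ = 1.13×8.314×559/313 = 16.8 L.
Polytropic n=1.54: T₂ = T₁(V₁/V₂)^(n−1) = 559×(0.268)^0.54 = 275 K; P₂ = P₁(V₁/V₂)^n = 41.2 kPa.
For an ideal gas ΔU = nCvΔT with Cv = (5/2)R = 20.8 J/(mol·K).
ΔU = 1.13×20.8×(275−559) = -6680 J.

-6680 J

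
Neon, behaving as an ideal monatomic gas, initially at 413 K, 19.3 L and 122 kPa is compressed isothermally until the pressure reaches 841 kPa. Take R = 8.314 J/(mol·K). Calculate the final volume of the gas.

2.80 L

Isothermal: T stays 413 K; PV = const ⇒ V₂ = 2.80 L, P₂ = 841 kPa.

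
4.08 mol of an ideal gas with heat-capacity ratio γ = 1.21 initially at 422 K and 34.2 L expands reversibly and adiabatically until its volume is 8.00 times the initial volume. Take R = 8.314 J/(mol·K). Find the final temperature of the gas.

P₁ = nRT₁/V₁ = 4.08×8.314×422/34.2 = 419 kPa.
Adiabatic: TV^(γ−1) = const ⇒ T₂ = 422×(0.125)^0.210 = 273 K; PV^γ = const ⇒ P₂ = 33.8 kPa.

273 K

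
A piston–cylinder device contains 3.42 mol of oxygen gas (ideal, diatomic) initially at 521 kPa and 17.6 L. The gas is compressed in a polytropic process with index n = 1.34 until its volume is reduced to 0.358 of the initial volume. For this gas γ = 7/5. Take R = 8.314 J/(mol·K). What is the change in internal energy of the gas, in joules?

T₁ = P₁V₁/(nR) = 521×17.6/(3.42×8.314) = 322 K.
Polytropic n=1.34: T₂ = T₁(V₁/V₂)^(n−1) = 322×(2.79)^0.34 = 457 K; P₂ = P₁(V₁/V₂)^n = 2060 kPa.
For an ideal gas ΔU = nCvΔT with Cv = (5/2)R = 20.8 J/(mol·K).
ΔU = 3.42×20.8×(457−322) = 9580 J.

9580 J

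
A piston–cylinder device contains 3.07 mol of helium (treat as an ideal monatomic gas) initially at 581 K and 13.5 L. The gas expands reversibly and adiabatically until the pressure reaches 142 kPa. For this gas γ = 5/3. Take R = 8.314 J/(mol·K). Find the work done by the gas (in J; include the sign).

P₁ = nRT₁/V₁ = 3.07×8.314×581/13.5 = 1100 kPa.
Adiabatic: T₂/T₁ = (P₂/P₁)^((γ−1)/γ) ⇒ T₂ = 581×(0.129)^0.400 = 256 K; V₂ = 46.1 L.
ΔU = nCvΔT = 3.07×12.5×(256−581) = -12400 J.
Q = 0 for an adiabatic process, so W = −ΔU = 12400 J.

12400 J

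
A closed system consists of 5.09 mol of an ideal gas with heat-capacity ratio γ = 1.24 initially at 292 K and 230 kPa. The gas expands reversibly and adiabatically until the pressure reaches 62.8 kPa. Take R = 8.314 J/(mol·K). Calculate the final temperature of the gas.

227 K

V₁ = nRT₁/P₁ = 5.09×8.314×292/230 = 53.7 L.
Adiabatic: T₂/T₁ = (P₂/P₁)^((γ−1)/γ) ⇒ T₂ = 292×(0.273)^0.194 = 227 K; V₂ = 153 L.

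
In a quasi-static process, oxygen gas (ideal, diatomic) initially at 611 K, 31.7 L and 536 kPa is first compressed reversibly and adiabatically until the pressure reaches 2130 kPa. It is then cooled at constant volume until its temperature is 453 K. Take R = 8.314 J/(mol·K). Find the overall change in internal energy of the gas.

-11000 J

n = P₁V₁/(RT₁) = 536×31.7/(8.314×611) = 3.34 mol.
Step 1 — Adiabatic: T₂/T₁ = (P₂/P₁)^((γ−1)/γ) ⇒ T₂ = 611×(3.97)^0.286 = 906 K; V₂ = 11.8 L.
ΔU = nCvΔT = 3.34×20.8×(906−611) = 20500 J.
Q = 0 for an adiabatic process, so W = −ΔU = -20500 J.
State after step 1: P = 2130 kPa, V = 11.8 L, T = 906 K.
Step 2 — Isochoric: V stays 11.8 L; P/T = const ⇒ T₂ = 453 K, P₂ = 1060 kPa.
W = 0 (no volume change).
ΔU = nCvΔT = 3.34×20.8×(453−906) = -31500 J.
Q = ΔU = -31500 J.
Net over both steps: W = -20500 J, Q = -31500 J, ΔU = -11000 J.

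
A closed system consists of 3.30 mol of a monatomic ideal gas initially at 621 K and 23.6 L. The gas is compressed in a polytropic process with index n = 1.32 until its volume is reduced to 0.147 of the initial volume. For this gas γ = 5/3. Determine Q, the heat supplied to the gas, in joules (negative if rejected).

-23400 J

P₁ = nRT₁/V₁ = 3.30×8.314×621/23.6 = 722 kPa.
Polytropic n=1.32: T₂ = T₁(V₁/V₂)^(n−1) = 621×(6.80)^0.32 = 1150 K; P₂ = P₁(V₁/V₂)^n = 9070 kPa.
W = (P₁V₁−P₂V₂)/(n−1) = (722×23.6−9070×3.47)/0.32 = -45100 J.
ΔU = nCvΔT = 3.30×12.5×(1150−621) = 21600 J.
Q = ΔU + W = -23400 J.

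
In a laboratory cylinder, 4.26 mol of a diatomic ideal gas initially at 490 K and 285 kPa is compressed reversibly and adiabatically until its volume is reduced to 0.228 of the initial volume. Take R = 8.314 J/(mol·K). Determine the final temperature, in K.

V₁ = nRT₁/P₁ = 4.26×8.314×490/285 = 60.9 L.
Adiabatic: TV^(γ−1) = const ⇒ T₂ = 490×(4.39)^0.400 = 885 K; PV^γ = const ⇒ P₂ = 2260 kPa.

885 K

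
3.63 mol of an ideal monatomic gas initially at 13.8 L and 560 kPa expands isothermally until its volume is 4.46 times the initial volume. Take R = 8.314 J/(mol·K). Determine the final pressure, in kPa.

126 kPa

T₁ = P₁V₁/(nR) = 560×13.8/(3.63×8.314) = 256 K.
Isothermal: T stays 256 K; PV = const ⇒ V₂ = 61.5 L, P₂ = 126 kPa.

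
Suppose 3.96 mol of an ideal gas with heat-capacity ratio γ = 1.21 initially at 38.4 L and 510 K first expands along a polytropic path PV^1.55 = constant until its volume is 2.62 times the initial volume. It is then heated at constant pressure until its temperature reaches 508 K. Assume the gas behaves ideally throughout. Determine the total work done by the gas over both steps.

19400 J

P₁ = nRT₁/V₁ = 3.96×8.314×510/38.4 = 437 kPa.
Step 1 — Polytropic n=1.55: T₂ = T₁(V₁/V₂)^(n−1) = 510×(0.382)^0.55 = 300 K; P₂ = P₁(V₁/V₂)^n = 98.3 kPa.
W = (P₁V₁−P₂V₂)/(n−1) = (437×38.4−98.3×101)/0.55 = 12600 J.
ΔU = nCvΔT = 3.96×39.6×(300−510) = -32900 J.
Q = ΔU + W = -20300 J.
State after step 1: P = 98.3 kPa, V = 101 L, T = 300 K.
Step 2 — Isobaric: P stays 98.3 kPa; V/T = const ⇒ T₂ = 508 K, V₂ = 170 L.
W = PΔV = 98.3×(170−101) kPa·L = 6840 J.
ΔU = nCvΔT = 3.96×39.6×(508−300) = 32600 J.
Q = ΔU + W = nCpΔT = 39400 J.
Net over both steps: W = 19400 J, Q = 19100 J, ΔU = -314 J.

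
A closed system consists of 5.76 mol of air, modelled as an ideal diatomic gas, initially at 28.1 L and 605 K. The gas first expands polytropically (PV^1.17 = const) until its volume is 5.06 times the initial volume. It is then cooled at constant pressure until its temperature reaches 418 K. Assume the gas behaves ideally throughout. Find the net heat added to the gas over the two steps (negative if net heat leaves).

P₁ = nRT₁/V₁ = 5.76×8.314×605/28.1 = 1030 kPa.
Step 1 — Polytropic n=1.17: T₂ = T₁(V₁/V₂)^(n−1) = 605×(0.198)^0.17 = 459 K; P₂ = P₁(V₁/V₂)^n = 155 kPa.
W = (P₁V₁−P₂V₂)/(n−1) = (1030×28.1−155×142)/0.17 = 41100 J.
ΔU = nCvΔT = 5.76×20.8×(459−605) = -17400 J.
Q = ΔU + W = 23600 J.
State after step 1: P = 155 kPa, V = 142 L, T = 459 K.
Step 2 — Isobaric: P stays 155 kPa; V/T = const ⇒ T₂ = 418 K, V₂ = 129 L.
W = PΔV = 155×(129−142) kPa·L = -1980 J.
ΔU = nCvΔT = 5.76×20.8×(418−459) = -4940 J.
Q = ΔU + W = nCpΔT = -6910 J.
Net over both steps: W = 39100 J, Q = 16700 J, ΔU = -22400 J.

16700 J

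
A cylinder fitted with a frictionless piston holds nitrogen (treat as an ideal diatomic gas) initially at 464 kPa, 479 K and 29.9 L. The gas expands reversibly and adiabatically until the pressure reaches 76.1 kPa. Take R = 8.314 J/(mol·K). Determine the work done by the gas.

14000 J

n = P₁V₁/(RT₁) = 464×29.9/(8.314×479) = 3.48 mol.
Adiabatic: T₂/T₁ = (P₂/P₁)^((γ−1)/γ) ⇒ T₂ = 479×(0.164)^0.286 = 286 K; V₂ = 109 L.
ΔU = nCvΔT = 3.48×20.8×(286−479) = -14000 J.
Q = 0 for an adiabatic process, so W = −ΔU = 14000 J.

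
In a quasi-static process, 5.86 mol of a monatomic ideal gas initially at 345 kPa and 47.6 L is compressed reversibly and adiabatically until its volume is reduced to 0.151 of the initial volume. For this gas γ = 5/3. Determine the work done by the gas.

-62200 J

T₁ = P₁V₁/(nR) = 345×47.6/(5.86×8.314) = 337 K.
Adiabatic: TV^(γ−1) = const ⇒ T₂ = 337×(6.62)^0.667 = 1190 K; PV^γ = const ⇒ P₂ = 8060 kPa.
ΔU = nCvΔT = 5.86×12.5×(1190−337) = 62200 J.
Q = 0 for an adiabatic process, so W = −ΔU = -62200 J.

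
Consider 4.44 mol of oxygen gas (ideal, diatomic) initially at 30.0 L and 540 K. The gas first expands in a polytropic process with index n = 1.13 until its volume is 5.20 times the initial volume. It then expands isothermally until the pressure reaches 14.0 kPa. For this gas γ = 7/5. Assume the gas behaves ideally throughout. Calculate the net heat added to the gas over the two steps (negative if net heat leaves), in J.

52100 J

P₁ = nRT₁/V₁ = 4.44×8.314×540/30.0 = 664 kPa.
Step 1 — Polytropic n=1.13: T₂ = T₁(V₁/V₂)^(n−1) = 540×(0.192)^0.13 = 436 K; P₂ = P₁(V₁/V₂)^n = 103 kPa.
W = (P₁V₁−P₂V₂)/(n−1) = (664×30.0−103×156)/0.13 = 29600 J.
ΔU = nCvΔT = 4.44×20.8×(436−540) = -9610 J.
Q = ΔU + W = 20000 J.
State after step 1: P = 103 kPa, V = 156 L, T = 436 K.
Step 2 — Isothermal: T stays 436 K; PV = const ⇒ V₂ = 1150 L, P₂ = 14.0 kPa.
ΔU = 0 (ideal gas, T constant).
W = nRT ln(V₂/V₁) = 4.44×8.314×436×ln(7.37) = 32100 J.
Q = ΔU + W = 32100 J.
Net over both steps: W = 61700 J, Q = 52100 J, ΔU = -9610 J.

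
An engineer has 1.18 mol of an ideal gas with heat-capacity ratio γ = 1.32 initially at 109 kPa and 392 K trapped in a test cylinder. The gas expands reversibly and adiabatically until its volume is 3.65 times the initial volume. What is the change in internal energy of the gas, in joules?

V₁ = nRT₁/P₁ = 1.18×8.314×392/109 = 35.3 L.
Adiabatic: TV^(γ−1) = const ⇒ T₂ = 392×(0.274)^0.320 = 259 K; PV^γ = const ⇒ P₂ = 19.7 kPa.
For an ideal gas ΔU = nCvΔT with Cv = R/(γ−1) = 26.0 J/(mol·K).
ΔU = 1.18×26.0×(259−392) = -4080 J.

-4080 J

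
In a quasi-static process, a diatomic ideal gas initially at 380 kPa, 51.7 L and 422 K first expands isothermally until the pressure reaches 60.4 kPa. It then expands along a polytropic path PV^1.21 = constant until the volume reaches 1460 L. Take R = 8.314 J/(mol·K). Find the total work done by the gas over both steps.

61400 J

n = P₁V₁/(RT₁) = 380×51.7/(8.314×422) = 5.60 mol.
Step 1 — Isothermal: T stays 422 K; PV = const ⇒ V₂ = 325 L, P₂ = 60.4 kPa.
ΔU = 0 (ideal gas, T constant).
W = nRT ln(V₂/V₁) = 5.60×8.314×422×ln(6.29) = 36100 J.
Q = ΔU + W = 36100 J.
State after step 1: P = 60.4 kPa, V = 325 L, T = 422 K.
Step 2 — Polytropic n=1.21: T₂ = T₁(V₁/V₂)^(n−1) = 422×(0.223)^0.21 = 308 K; P₂ = P₁(V₁/V₂)^n = 9.82 kPa.
W = (P₁V₁−P₂V₂)/(n−1) = (60.4×325−9.82×1460)/0.21 = 25300 J.
ΔU = nCvΔT = 5.60×20.8×(308−422) = -13300 J.
Q = ΔU + W = 12000 J.
Net over both steps: W = 61400 J, Q = 48200 J, ΔU = -13300 J.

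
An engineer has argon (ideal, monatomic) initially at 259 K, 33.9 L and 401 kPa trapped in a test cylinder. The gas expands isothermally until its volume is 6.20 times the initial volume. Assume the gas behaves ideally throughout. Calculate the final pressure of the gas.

Isothermal: T stays 259 K; PV = const ⇒ V₂ = 210 L, P₂ = 64.7 kPa.

64.7 kPa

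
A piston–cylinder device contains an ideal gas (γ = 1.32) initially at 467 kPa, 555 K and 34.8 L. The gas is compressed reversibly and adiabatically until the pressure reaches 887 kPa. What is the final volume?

21.4 L

Adiabatic: T₂/T₁ = (P₂/P₁)^((γ−1)/γ) ⇒ T₂ = 555×(1.90)^0.242 = 648 K; V₂ = 21.4 L.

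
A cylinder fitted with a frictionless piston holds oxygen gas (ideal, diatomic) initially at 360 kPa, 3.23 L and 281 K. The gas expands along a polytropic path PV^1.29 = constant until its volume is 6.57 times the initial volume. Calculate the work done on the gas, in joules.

-1690 J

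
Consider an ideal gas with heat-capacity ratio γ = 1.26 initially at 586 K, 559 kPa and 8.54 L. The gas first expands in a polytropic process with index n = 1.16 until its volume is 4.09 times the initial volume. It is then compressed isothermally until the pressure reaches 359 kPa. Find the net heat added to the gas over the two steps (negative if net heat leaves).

-2220 J

n = P₁V₁/(RT₁) = 559×8.54/(8.314×586) = 0.980 mol.
Step 1 — Polytropic n=1.16: T₂ = T₁(V₁/V₂)^(n−1) = 586×(0.244)^0.16 = 468 K; P₂ = P₁(V₁/V₂)^n = 109 kPa.
W = (P₁V₁−P₂V₂)/(n−1) = (559×8.54−109×34.9)/0.16 = 6020 J.
ΔU = nCvΔT = 0.980×32.0×(468−586) = -3700 J.
Q = ΔU + W = 2320 J.
State after step 1: P = 109 kPa, V = 34.9 L, T = 468 K.
Step 2 — Isothermal: T stays 468 K; PV = const ⇒ V₂ = 10.6 L, P₂ = 359 kPa.
ΔU = 0 (ideal gas, T constant).
W = nRT ln(V₂/V₁) = 0.980×8.314×468×ln(0.304) = -4540 J.
Q = ΔU + W = -4540 J.
Net over both steps: W = 1480 J, Q = -2220 J, ΔU = -3700 J.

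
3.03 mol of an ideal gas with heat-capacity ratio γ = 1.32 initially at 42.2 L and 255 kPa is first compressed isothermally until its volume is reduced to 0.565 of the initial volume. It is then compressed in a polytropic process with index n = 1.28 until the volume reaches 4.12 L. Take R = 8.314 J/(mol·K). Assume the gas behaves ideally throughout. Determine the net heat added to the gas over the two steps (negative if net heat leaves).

T₁ = P₁V₁/(nR) = 255×42.2/(3.03×8.314) = 427 K.
Step 1 — Isothermal: T stays 427 K; PV = const ⇒ V₂ = 23.8 L, P₂ = 451 kPa.
ΔU = 0 (ideal gas, T constant).
W = nRT ln(V₂/V₁) = 3.03×8.314×427×ln(0.565) = -6140 J.
Q = ΔU + W = -6140 J.
State after step 1: P = 451 kPa, V = 23.8 L, T = 427 K.
Step 2 — Polytropic n=1.28: T₂ = T₁(V₁/V₂)^(n−1) = 427×(5.79)^0.28 = 698 K; P₂ = P₁(V₁/V₂)^n = 4270 kPa.
W = (P₁V₁−P₂V₂)/(n−1) = (451×23.8−4270×4.12)/0.28 = -24400 J.
ΔU = nCvΔT = 3.03×26.0×(698−427) = 21400 J.
Q = ΔU + W = -3050 J.
Net over both steps: W = -30500 J, Q = -9190 J, ΔU = 21400 J.

-9190 J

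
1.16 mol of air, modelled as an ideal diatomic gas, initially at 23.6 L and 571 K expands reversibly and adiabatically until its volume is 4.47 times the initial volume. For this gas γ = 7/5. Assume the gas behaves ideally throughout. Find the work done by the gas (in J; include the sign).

6200 J

P₁ = nRT₁/V₁ = 1.16×8.314×571/23.6 = 233 kPa.
Adiabatic: TV^(γ−1) = const ⇒ T₂ = 571×(0.224)^0.400 = 314 K; PV^γ = const ⇒ P₂ = 28.7 kPa.
ΔU = nCvΔT = 1.16×20.8×(314−571) = -6200 J.
Q = 0 for an adiabatic process, so W = −ΔU = 6200 J.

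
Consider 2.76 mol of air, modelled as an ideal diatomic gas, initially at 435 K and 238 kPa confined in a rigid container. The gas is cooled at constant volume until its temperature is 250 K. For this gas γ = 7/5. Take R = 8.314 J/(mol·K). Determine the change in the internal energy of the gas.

V₁ = nRT₁/P₁ = 2.76×8.314×435/238 = 41.9 L.
Isochoric: V stays 41.9 L; P/T = const ⇒ T₂ = 250 K, P₂ = 137 kPa.
For an ideal gas ΔU = nCvΔT with Cv = (5/2)R = 20.8 J/(mol·K).
ΔU = 2.76×20.8×(250−435) = -10600 J.

-10600 J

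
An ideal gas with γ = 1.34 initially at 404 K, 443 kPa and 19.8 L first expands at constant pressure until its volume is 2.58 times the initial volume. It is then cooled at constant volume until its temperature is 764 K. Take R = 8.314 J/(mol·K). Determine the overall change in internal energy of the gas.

n = P₁V₁/(RT₁) = 443×19.8/(8.314×404) = 2.61 mol.
Step 1 — Isobaric: P stays 443 kPa; V/T = const ⇒ T₂ = 1040 K, V₂ = 51.1 L.
W = PΔV = 443×(51.1−19.8) kPa·L = 13900 J.
ΔU = nCvΔT = 2.61×24.5×(1040−404) = 40800 J.
Q = ΔU + W = nCpΔT = 54600 J.
State after step 1: P = 443 kPa, V = 51.1 L, T = 1040 K.
Step 2 — Isochoric: V stays 51.1 L; P/T = const ⇒ T₂ = 764 K, P₂ = 325 kPa.
W = 0 (no volume change).
ΔU = nCvΔT = 2.61×24.5×(764−1040) = -17800 J.
Q = ΔU = -17800 J.
Net over both steps: W = 13900 J, Q = 36800 J, ΔU = 23000 J.

23000 J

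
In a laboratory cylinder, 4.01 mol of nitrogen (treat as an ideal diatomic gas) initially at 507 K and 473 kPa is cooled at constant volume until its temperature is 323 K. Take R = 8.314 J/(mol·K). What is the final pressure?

V₁ = nRT₁/P₁ = 4.01×8.314×507/473 = 35.7 L.
Isochoric: V stays 35.7 L; P/T = const ⇒ T₂ = 323 K, P₂ = 301 kPa.

301 kPa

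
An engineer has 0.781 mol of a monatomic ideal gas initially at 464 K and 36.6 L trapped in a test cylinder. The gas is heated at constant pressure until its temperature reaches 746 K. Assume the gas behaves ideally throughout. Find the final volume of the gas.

58.8 L

P₁ = nRT₁/V₁ = 0.781×8.314×464/36.6 = 82.3 kPa.
Isobaric: P stays 82.3 kPa; V/T = const ⇒ T₂ = 746 K, V₂ = 58.8 L.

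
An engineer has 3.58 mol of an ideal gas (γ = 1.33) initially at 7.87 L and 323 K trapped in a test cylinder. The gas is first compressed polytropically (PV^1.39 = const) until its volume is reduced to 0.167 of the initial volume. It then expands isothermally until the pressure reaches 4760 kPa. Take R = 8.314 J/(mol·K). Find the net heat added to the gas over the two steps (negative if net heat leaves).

26300 J

P₁ = nRT₁/V₁ = 3.58×8.314×323/7.87 = 1220 kPa.
Step 1 — Polytropic n=1.39: T₂ = T₁(V₁/V₂)^(n−1) = 323×(5.99)^0.39 = 649 K; P₂ = P₁(V₁/V₂)^n = 14700 kPa.
W = (P₁V₁−P₂V₂)/(n−1) = (1220×7.87−14700×1.31)/0.39 = -24900 J.
ΔU = nCvΔT = 3.58×25.2×(649−323) = 29400 J.
Q = ΔU + W = 4530 J.
State after step 1: P = 14700 kPa, V = 1.31 L, T = 649 K.
Step 2 — Isothermal: T stays 649 K; PV = const ⇒ V₂ = 4.06 L, P₂ = 4760 kPa.
ΔU = 0 (ideal gas, T constant).
W = nRT ln(V₂/V₁) = 3.58×8.314×649×ln(3.09) = 21800 J.
Q = ΔU + W = 21800 J.
Net over both steps: W = -3100 J, Q = 26300 J, ΔU = 29400 J.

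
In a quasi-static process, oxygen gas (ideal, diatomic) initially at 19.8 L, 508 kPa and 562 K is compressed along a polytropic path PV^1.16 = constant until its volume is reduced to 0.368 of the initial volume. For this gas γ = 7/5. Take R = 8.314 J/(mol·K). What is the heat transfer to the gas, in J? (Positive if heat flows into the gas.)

-6540 J

n = P₁V₁/(RT₁) = 508×19.8/(8.314×562) = 2.15 mol.
Polytropic n=1.16: T₂ = T₁(V₁/V₂)^(n−1) = 562×(2.72)^0.16 = 659 K; P₂ = P₁(V₁/V₂)^n = 1620 kPa.
W = (P₁V₁−P₂V₂)/(n−1) = (508×19.8−1620×7.29)/0.16 = -10900 J.
ΔU = nCvΔT = 2.15×20.8×(659−562) = 4360 J.
Q = ΔU + W = -6540 J.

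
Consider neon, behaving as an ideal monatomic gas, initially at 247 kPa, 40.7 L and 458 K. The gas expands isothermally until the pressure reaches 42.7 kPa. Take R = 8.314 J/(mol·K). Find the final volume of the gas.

Isothermal: T stays 458 K; PV = const ⇒ V₂ = 235 L, P₂ = 42.7 kPa.

235 L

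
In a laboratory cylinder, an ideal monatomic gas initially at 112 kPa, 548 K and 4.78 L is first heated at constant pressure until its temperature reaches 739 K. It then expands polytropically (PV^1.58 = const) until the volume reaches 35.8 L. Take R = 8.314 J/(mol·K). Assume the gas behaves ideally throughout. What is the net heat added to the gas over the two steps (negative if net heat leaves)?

n = P₁V₁/(RT₁) = 112×4.78/(8.314×548) = 0.118 mol.
Step 1 — Isobaric: P stays 112 kPa; V/T = const ⇒ T₂ = 739 K, V₂ = 6.45 L.
W = PΔV = 112×(6.45−4.78) kPa·L = 187 J.
ΔU = nCvΔT = 0.118×12.5×(739−548) = 280 J.
Q = ΔU + W = nCpΔT = 466 J.
State after step 1: P = 112 kPa, V = 6.45 L, T = 739 K.
Step 2 — Polytropic n=1.58: T₂ = T₁(V₁/V₂)^(n−1) = 739×(0.180)^0.58 = 273 K; P₂ = P₁(V₁/V₂)^n = 7.46 kPa.
W = (P₁V₁−P₂V₂)/(n−1) = (112×6.45−7.46×35.8)/0.58 = 784 J.
ΔU = nCvΔT = 0.118×12.5×(273−739) = -682 J.
Q = ΔU + W = 102 J.
Net over both steps: W = 971 J, Q = 568 J, ΔU = -402 J.

568 J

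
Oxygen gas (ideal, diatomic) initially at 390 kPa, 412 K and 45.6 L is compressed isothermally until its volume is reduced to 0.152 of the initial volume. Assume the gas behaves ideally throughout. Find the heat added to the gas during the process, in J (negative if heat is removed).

-33500 J

n = P₁V₁/(RT₁) = 390×45.6/(8.314×412) = 5.19 mol.
Isothermal: T stays 412 K; PV = const ⇒ V₂ = 6.93 L, P₂ = 2570 kPa.
ΔU = 0 (ideal gas, T constant).
W = nRT ln(V₂/V₁) = 5.19×8.314×412×ln(0.152) = -33500 J.
Q = ΔU + W = -33500 J.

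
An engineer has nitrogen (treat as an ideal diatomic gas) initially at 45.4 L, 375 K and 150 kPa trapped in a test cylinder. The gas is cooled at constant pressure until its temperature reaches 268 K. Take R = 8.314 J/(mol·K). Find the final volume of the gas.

32.4 L

Isobaric: P stays 150 kPa; V/T = const ⇒ T₂ = 268 K, V₂ = 32.4 L.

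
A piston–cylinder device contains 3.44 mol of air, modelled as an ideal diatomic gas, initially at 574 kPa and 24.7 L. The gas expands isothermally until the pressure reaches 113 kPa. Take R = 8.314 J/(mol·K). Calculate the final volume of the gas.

125 L

T₁ = P₁V₁/(nR) = 574×24.7/(3.44×8.314) = 496 K.
Isothermal: T stays 496 K; PV = const ⇒ V₂ = 125 L, P₂ = 113 kPa.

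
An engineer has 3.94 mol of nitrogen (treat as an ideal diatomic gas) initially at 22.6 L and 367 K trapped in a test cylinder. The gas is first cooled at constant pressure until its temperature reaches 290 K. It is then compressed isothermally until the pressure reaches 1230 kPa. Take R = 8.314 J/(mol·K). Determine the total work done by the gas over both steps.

P₁ = nRT₁/V₁ = 3.94×8.314×367/22.6 = 532 kPa.
Step 1 — Isobaric: P stays 532 kPa; V/T = const ⇒ T₂ = 290 K, V₂ = 17.9 L.
W = PΔV = 532×(17.9−22.6) kPa·L = -2520 J.
ΔU = nCvΔT = 3.94×20.8×(290−367) = -6310 J.
Q = ΔU + W = nCpΔT = -8830 J.
State after step 1: P = 532 kPa, V = 17.9 L, T = 290 K.
Step 2 — Isothermal: T stays 290 K; PV = const ⇒ V₂ = 7.72 L, P₂ = 1230 kPa.
ΔU = 0 (ideal gas, T constant).
W = nRT ln(V₂/V₁) = 3.94×8.314×290×ln(0.432) = -7960 J.
Q = ΔU + W = -7960 J.
Net over both steps: W = -10500 J, Q = -16800 J, ΔU = -6310 J.

-10500 J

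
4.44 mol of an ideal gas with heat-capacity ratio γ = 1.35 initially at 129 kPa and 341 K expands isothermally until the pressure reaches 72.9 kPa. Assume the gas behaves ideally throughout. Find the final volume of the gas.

173 L

V₁ = nRT₁/P₁ = 4.44×8.314×341/129 = 97.6 L.
Isothermal: T stays 341 K; PV = const ⇒ V₂ = 173 L, P₂ = 72.9 kPa.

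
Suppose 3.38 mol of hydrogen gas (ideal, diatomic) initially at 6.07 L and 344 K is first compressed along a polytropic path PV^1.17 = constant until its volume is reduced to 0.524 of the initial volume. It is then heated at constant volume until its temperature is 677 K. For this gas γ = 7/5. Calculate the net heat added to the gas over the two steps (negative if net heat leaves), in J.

P₁ = nRT₁/V₁ = 3.38×8.314×344/6.07 = 1590 kPa.
Step 1 — Polytropic n=1.17: T₂ = T₁(V₁/V₂)^(n−1) = 344×(1.91)^0.17 = 384 K; P₂ = P₁(V₁/V₂)^n = 3390 kPa.
W = (P₁V₁−P₂V₂)/(n−1) = (1590×6.07−3390×3.18)/0.17 = -6600 J.
ΔU = nCvΔT = 3.38×20.8×(384−344) = 2810 J.
Q = ΔU + W = -3800 J.
State after step 1: P = 3390 kPa, V = 3.18 L, T = 384 K.
Step 2 — Isochoric: V stays 3.18 L; P/T = const ⇒ T₂ = 677 K, P₂ = 5980 kPa.
W = 0 (no volume change).
ΔU = nCvΔT = 3.38×20.8×(677−384) = 20600 J.
Q = ΔU = 20600 J.
Net over both steps: W = -6600 J, Q = 16800 J, ΔU = 23400 J.

16800 J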